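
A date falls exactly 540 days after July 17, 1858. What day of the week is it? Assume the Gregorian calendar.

Jul 17, 1858 is a Saturday.
540 mod 7 = 1, so 540 days after a Saturday is Saturday + 1 = Sunday.

Sunday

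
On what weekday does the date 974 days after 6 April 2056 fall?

Friday

First find the weekday of Apr 6, 2056. Doomsday rule: the anchor day for the 2000s is Tuesday. For year 56: 56÷12 = 4 r 8, and 8÷4 = 2, so 4+8+2 = 14.
Tuesday + 14 ≡ Tuesday — that's 2056's doomsday.
In April the doomsday date is Apr 4.
Apr 6 is 2 days after Apr 4; 2 mod 7 = 2, so Tuesday + 2 = Thursday.
974 mod 7 = 1, so 974 days after a Thursday is Thursday + 1 = Friday.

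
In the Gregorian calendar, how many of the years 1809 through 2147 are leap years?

Multiples of 4 in [1809,2147]: 84.
Of those, multiples of 100: 3 (not leap unless ÷400).
Multiples of 400: 1.
Leap years = 84 − 3 + 1 = 82.

82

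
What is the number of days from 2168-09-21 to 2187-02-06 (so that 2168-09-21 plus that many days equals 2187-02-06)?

Sep 21, 2168 → Sep 21, 2169: 365 days.
Sep 21, 2169 → Sep 21, 2170: 365 days.
Sep 21, 2170 → Sep 21, 2171: 365 days.
Sep 21, 2171 → Sep 21, 2172: 366 days (Feb 29, 2172 is in that span).
Sep 21, 2172 → Sep 21, 2173: 365 days.
Sep 21, 2173 → Sep 21, 2174: 365 days.
Sep 21, 2174 → Sep 21, 2175: 365 days.
Sep 21, 2175 → Sep 21, 2176: 366 days (Feb 29, 2176 is in that span).
Sep 21, 2176 → Sep 21, 2177: 365 days.
Sep 21, 2177 → Sep 21, 2178: 365 days.
Sep 21, 2178 → Sep 21, 2179: 365 days.
Sep 21, 2179 → Sep 21, 2180: 366 days (Feb 29, 2180 is in that span).
Sep 21, 2180 → Sep 21, 2181: 365 days.
Sep 21, 2181 → Sep 21, 2182: 365 days.
Sep 21, 2182 → Sep 21, 2183: 365 days.
Sep 21, 2183 → Sep 21, 2184: 366 days (Feb 29, 2184 is in that span).
Sep 21, 2184 → Sep 21, 2185: 365 days.
Sep 21, 2185 → Sep 21, 2186: 365 days.
Sep 21, 2186 → Oct 21, 2186: 30 days (September has 30).
Oct 21, 2186 → Nov 21, 2186: 31 days (October has 31).
Nov 21, 2186 → Dec 21, 2186: 30 days (November has 30).
Dec 21, 2186 → Jan 21, 2187: 31 days (December has 31).
Jan 21, 2187 → Feb 6, 2187: 16 days.
Total: 6712 days.

6712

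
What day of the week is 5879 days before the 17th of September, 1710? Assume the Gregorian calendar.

Sep 17, 1710 is a Wednesday.
5879 mod 7 = 6, so 5879 days before a Wednesday is Wednesday − 6 = Thursday.

Thursday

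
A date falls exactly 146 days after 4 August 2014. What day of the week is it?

First find the weekday of Aug 4, 2014. Doomsday rule: the anchor day for the 2000s is Tuesday. For year 14: 14÷12 = 1 r 2, and 2÷4 = 0, so 1+2+0 = 3.
Tuesday + 3 ≡ Friday — that's 2014's doomsday.
In August the doomsday date is Aug 8.
Aug 4 is 4 days before Aug 8; 4 mod 7 = 4, so Friday − 4 = Monday.
146 mod 7 = 6, so 146 days after a Monday is Monday + 6 = Sunday.

Sunday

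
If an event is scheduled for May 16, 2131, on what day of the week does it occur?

Wednesday

Doomsday rule: the anchor day for the 2100s is Sunday. For year 31: 31÷12 = 2 r 7, and 7÷4 = 1, so 2+7+1 = 10.
Sunday + 10 ≡ Wednesday — that's 2131's doomsday.
In May the doomsday date is May 9.
May 16 is 7 days after May 9; 7 mod 7 = 0, so Wednesday + 0 = Wednesday.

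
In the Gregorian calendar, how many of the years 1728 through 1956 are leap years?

56

Multiples of 4 in [1728,1956]: 58.
Of those, multiples of 100: 2 (not leap unless ÷400).
Multiples of 400: 0.
Leap years = 58 − 2 + 0 = 56.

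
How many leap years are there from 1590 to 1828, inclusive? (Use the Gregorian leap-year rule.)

Multiples of 4 in [1590,1828]: 60.
Of those, multiples of 100: 3 (not leap unless ÷400).
Multiples of 400: 1.
Leap years = 60 − 3 + 1 = 58.

58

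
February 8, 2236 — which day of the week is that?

Monday

Doomsday rule: the anchor day for the 2200s is Friday. For year 36: 36÷12 = 3 r 0, and 0÷4 = 0, so 3+0+0 = 3.
Friday + 3 ≡ Monday — that's 2236's doomsday.
In February the doomsday date is Feb 29 (2236 is a leap year (divisible by 4)).
Feb 8 is 21 days before Feb 29; 21 mod 7 = 0, so Monday − 0 = Monday.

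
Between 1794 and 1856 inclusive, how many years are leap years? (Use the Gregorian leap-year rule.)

Multiples of 4 in [1794,1856]: 16.
Of those, multiples of 100: 1 (not leap unless ÷400).
Multiples of 400: 0.
Leap years = 16 − 1 + 0 = 15.

15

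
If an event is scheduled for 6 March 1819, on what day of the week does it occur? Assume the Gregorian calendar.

Doomsday rule: the anchor day for the 1800s is Friday. For year 19: 19÷12 = 1 r 7, and 7÷4 = 1, so 1+7+1 = 9.
Friday + 9 ≡ Sunday — that's 1819's doomsday.
In March the doomsday date is Mar 14.
Mar 6 is 8 days before Mar 14; 8 mod 7 = 1, so Sunday − 1 = Saturday.

Saturday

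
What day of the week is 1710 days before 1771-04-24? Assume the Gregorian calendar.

Apr 24, 1771 is a Wednesday.
1710 mod 7 = 2, so 1710 days before a Wednesday is Wednesday − 2 = Monday.

Monday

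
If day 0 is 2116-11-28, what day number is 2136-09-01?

7217

Nov 28, 2116 → Nov 28, 2117: 365 days.
Nov 28, 2117 → Nov 28, 2118: 365 days.
Nov 28, 2118 → Nov 28, 2119: 365 days.
Nov 28, 2119 → Nov 28, 2120: 366 days (Feb 29, 2120 is in that span).
Nov 28, 2120 → Nov 28, 2121: 365 days.
Nov 28, 2121 → Nov 28, 2122: 365 days.
Nov 28, 2122 → Nov 28, 2123: 365 days.
Nov 28, 2123 → Nov 28, 2124: 366 days (Feb 29, 2124 is in that span).
Nov 28, 2124 → Nov 28, 2125: 365 days.
Nov 28, 2125 → Nov 28, 2126: 365 days.
Nov 28, 2126 → Nov 28, 2127: 365 days.
Nov 28, 2127 → Nov 28, 2128: 366 days (Feb 29, 2128 is in that span).
Nov 28, 2128 → Nov 28, 2129: 365 days.
Nov 28, 2129 → Nov 28, 2130: 365 days.
Nov 28, 2130 → Nov 28, 2131: 365 days.
Nov 28, 2131 → Nov 28, 2132: 366 days (Feb 29, 2132 is in that span).
Nov 28, 2132 → Nov 28, 2133: 365 days.
Nov 28, 2133 → Nov 28, 2134: 365 days.
Nov 28, 2134 → Nov 28, 2135: 365 days.
Nov 28, 2135 → Dec 28, 2135: 30 days (November has 30).
Dec 28, 2135 → Jan 28, 2136: 31 days (December has 31).
Jan 28, 2136 → Feb 28, 2136: 31 days (January has 31).
Feb 28, 2136 → Mar 28, 2136: 29 days (February has 29).
Mar 28, 2136 → Apr 28, 2136: 31 days (March has 31).
Apr 28, 2136 → May 28, 2136: 30 days (April has 30).
May 28, 2136 → Jun 28, 2136: 31 days (May has 31).
Jun 28, 2136 → Jul 28, 2136: 30 days (June has 30).
Jul 28, 2136 → Aug 28, 2136: 31 days (July has 31).
Aug 28, 2136 → Sep 1, 2136: 4 days.
Total: 7217 days.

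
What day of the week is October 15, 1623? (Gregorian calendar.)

Doomsday rule: the anchor day for the 1600s is Tuesday. For year 23: 23÷12 = 1 r 11, and 11÷4 = 2, so 1+11+2 = 14.
Tuesday + 14 ≡ Tuesday — that's 1623's doomsday.
In October the doomsday date is Oct 10.
Oct 15 is 5 days after Oct 10; 5 mod 7 = 5, so Tuesday + 5 = Sunday.

Sunday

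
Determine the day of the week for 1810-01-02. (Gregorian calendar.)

January 1, 1810 is a Monday.
Jan 1, 1810 → Jan 2, 1810: 1 days.
Total: 1 days.
1 mod 7 = 1, so Monday + 1 = Tuesday.

Tuesday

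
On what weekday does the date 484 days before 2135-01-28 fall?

Thursday

Jan 28, 2135 is a Friday.
484 mod 7 = 1, so 484 days before a Friday is Friday − 1 = Thursday.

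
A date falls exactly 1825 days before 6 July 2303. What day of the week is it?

Wednesday

First find the weekday of Jul 6, 2303. Doomsday rule: the anchor day for the 2300s is Wednesday. For year 03: 3÷12 = 0 r 3, and 3÷4 = 0, so 0+3+0 = 3.
Wednesday + 3 ≡ Saturday — that's 2303's doomsday.
In July the doomsday date is Jul 11.
Jul 6 is 5 days before Jul 11; 5 mod 7 = 5, so Saturday − 5 = Monday.
1825 mod 7 = 5, so 1825 days before a Monday is Monday − 5 = Wednesday.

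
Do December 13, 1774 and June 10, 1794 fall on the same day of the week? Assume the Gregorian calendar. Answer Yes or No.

From Dec 13, 1774 to Jun 10, 1794 is 7119 days.
7119 mod 7 = 0, so they are the same weekday.
(Dec 13, 1774 is a Tuesday; Jun 10, 1794 is a Tuesday.)

Yes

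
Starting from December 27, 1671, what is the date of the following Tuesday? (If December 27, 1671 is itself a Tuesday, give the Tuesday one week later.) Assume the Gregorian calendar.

December 29, 1671

Dec 27, 1671 is a Sunday.
From Sunday to the next Tuesday is 2 days.
Dec 27, 1671 + 2 = Dec 29, 1671.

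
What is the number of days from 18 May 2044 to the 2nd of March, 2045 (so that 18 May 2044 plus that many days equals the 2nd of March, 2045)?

May 18, 2044 → Jun 18, 2044: 31 days (May has 31).
Jun 18, 2044 → Jul 18, 2044: 30 days (June has 30).
Jul 18, 2044 → Aug 18, 2044: 31 days (July has 31).
Aug 18, 2044 → Sep 18, 2044: 31 days (August has 31).
Sep 18, 2044 → Oct 18, 2044: 30 days (September has 30).
Oct 18, 2044 → Nov 18, 2044: 31 days (October has 31).
Nov 18, 2044 → Dec 18, 2044: 30 days (November has 30).
Dec 18, 2044 → Jan 18, 2045: 31 days (December has 31).
Jan 18, 2045 → Feb 18, 2045: 31 days (January has 31).
Feb 18, 2045 → Mar 2, 2045: 12 days.
Total: 288 days.

288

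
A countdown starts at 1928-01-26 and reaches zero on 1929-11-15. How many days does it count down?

659

Jan 26, 1928 → Jan 26, 1929: 366 days (Feb 29, 1928 is in that span).
Jan 26, 1929 → Feb 26, 1929: 31 days (January has 31).
Feb 26, 1929 → Mar 26, 1929: 28 days (February has 28).
Mar 26, 1929 → Apr 26, 1929: 31 days (March has 31).
Apr 26, 1929 → May 26, 1929: 30 days (April has 30).
May 26, 1929 → Jun 26, 1929: 31 days (May has 31).
Jun 26, 1929 → Jul 26, 1929: 30 days (June has 30).
Jul 26, 1929 → Aug 26, 1929: 31 days (July has 31).
Aug 26, 1929 → Sep 26, 1929: 31 days (August has 31).
Sep 26, 1929 → Oct 26, 1929: 30 days (September has 30).
Oct 26, 1929 → Nov 15, 1929: 20 days.
Total: 659 days.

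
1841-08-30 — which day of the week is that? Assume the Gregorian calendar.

Monday

Doomsday rule: the anchor day for the 1800s is Friday. For year 41: 41÷12 = 3 r 5, and 5÷4 = 1, so 3+5+1 = 9.
Friday + 9 ≡ Sunday — that's 1841's doomsday.
In August the doomsday date is Aug 8.
Aug 30 is 22 days after Aug 8; 22 mod 7 = 1, so Sunday + 1 = Monday.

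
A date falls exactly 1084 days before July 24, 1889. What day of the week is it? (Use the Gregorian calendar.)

Thursday

Jul 24, 1889 is a Wednesday.
1084 mod 7 = 6, so 1084 days before a Wednesday is Wednesday − 6 = Thursday.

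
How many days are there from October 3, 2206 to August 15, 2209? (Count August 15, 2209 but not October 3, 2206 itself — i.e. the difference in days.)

1047

Oct 3, 2206 → Oct 3, 2207: 365 days.
Oct 3, 2207 → Oct 3, 2208: 366 days (Feb 29, 2208 is in that span).
Oct 3, 2208 → Nov 3, 2208: 31 days (October has 31).
Nov 3, 2208 → Dec 3, 2208: 30 days (November has 30).
Dec 3, 2208 → Jan 3, 2209: 31 days (December has 31).
Jan 3, 2209 → Feb 3, 2209: 31 days (January has 31).
Feb 3, 2209 → Mar 3, 2209: 28 days (February has 28).
Mar 3, 2209 → Apr 3, 2209: 31 days (March has 31).
Apr 3, 2209 → May 3, 2209: 30 days (April has 30).
May 3, 2209 → Jun 3, 2209: 31 days (May has 31).
Jun 3, 2209 → Jul 3, 2209: 30 days (June has 30).
Jul 3, 2209 → Aug 3, 2209: 31 days (July has 31).
Aug 3, 2209 → Aug 15, 2209: 12 days.
Total: 1047 days.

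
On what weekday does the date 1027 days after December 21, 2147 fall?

Dec 21, 2147 is a Thursday.
1027 mod 7 = 5, so 1027 days after a Thursday is Thursday + 5 = Tuesday.

Tuesday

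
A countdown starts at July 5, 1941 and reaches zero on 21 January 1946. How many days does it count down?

Jul 5, 1941 → Jul 5, 1942: 365 days.
Jul 5, 1942 → Jul 5, 1943: 365 days.
Jul 5, 1943 → Jul 5, 1944: 366 days (Feb 29, 1944 is in that span).
Jul 5, 1944 → Jul 5, 1945: 365 days.
Jul 5, 1945 → Aug 5, 1945: 31 days (July has 31).
Aug 5, 1945 → Sep 5, 1945: 31 days (August has 31).
Sep 5, 1945 → Oct 5, 1945: 30 days (September has 30).
Oct 5, 1945 → Nov 5, 1945: 31 days (October has 31).
Nov 5, 1945 → Dec 5, 1945: 30 days (November has 30).
Dec 5, 1945 → Jan 5, 1946: 31 days (December has 31).
Jan 5, 1946 → Jan 21, 1946: 16 days.
Total: 1661 days.

1661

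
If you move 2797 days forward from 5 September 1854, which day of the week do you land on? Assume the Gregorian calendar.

Saturday

First find the weekday of Sep 5, 1854. Doomsday rule: the anchor day for the 1800s is Friday. For year 54: 54÷12 = 4 r 6, and 6÷4 = 1, so 4+6+1 = 11.
Friday + 11 ≡ Tuesday — that's 1854's doomsday.
In September the doomsday date is Sep 5.
Sep 5 is the doomsday itself: Tuesday.
2797 mod 7 = 4, so 2797 days after a Tuesday is Tuesday + 4 = Saturday.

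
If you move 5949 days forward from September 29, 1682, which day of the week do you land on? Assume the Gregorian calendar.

Sep 29, 1682 is a Tuesday.
5949 mod 7 = 6, so 5949 days after a Tuesday is Tuesday + 6 = Monday.

Monday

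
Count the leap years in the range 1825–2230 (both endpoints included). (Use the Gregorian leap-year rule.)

98

Multiples of 4 in [1825,2230]: 101.
Of those, multiples of 100: 4 (not leap unless ÷400).
Multiples of 400: 1.
Leap years = 101 − 4 + 1 = 98.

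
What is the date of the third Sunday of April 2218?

April 1, 2218 is a Wednesday.
The first Sunday is therefore April 5 (4 days later).
The third Sunday is 5 + 2×7 = April 19.

April 19, 2218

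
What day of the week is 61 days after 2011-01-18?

First find the weekday of Jan 18, 2011. Doomsday rule: the anchor day for the 2000s is Tuesday. For year 11: 11÷12 = 0 r 11, and 11÷4 = 2, so 0+11+2 = 13.
Tuesday + 13 ≡ Monday — that's 2011's doomsday.
In January the doomsday date is Jan 3 (2011 is not a leap year).
Jan 18 is 15 days after Jan 3; 15 mod 7 = 1, so Monday + 1 = Tuesday.
61 mod 7 = 5, so 61 days after a Tuesday is Tuesday + 5 = Sunday.

Sunday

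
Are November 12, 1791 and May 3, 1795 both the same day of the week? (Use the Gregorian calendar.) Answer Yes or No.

No

From Nov 12, 1791 to May 3, 1795 is 1268 days.
1268 mod 7 = 1, so they are different weekdays.
(Nov 12, 1791 is a Saturday; May 3, 1795 is a Sunday.)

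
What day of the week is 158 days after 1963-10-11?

Tuesday

Oct 11, 1963 is a Friday.
158 mod 7 = 4, so 158 days after a Friday is Friday + 4 = Tuesday.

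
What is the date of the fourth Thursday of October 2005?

October 27, 2005

October 1, 2005 is a Saturday.
The first Thursday is therefore October 6 (5 days later).
The fourth Thursday is 6 + 3×7 = October 27.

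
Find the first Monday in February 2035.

February 5, 2035

February 1, 2035 is a Thursday.
The first Monday is therefore February 5 (4 days later).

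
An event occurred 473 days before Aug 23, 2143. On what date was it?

−365 (one year) → Aug 23, 2142 (108 left).
−23 → Jul 31, 2142 (end of Jul, 31 days; 85 left).
−31 → Jun 30, 2142 (end of Jun, 30 days; 54 left).
−30 → May 31, 2142 (end of May, 31 days; 24 left).
−24 → May 7, 2142.

May 7, 2142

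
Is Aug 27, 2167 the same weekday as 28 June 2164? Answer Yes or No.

From Jun 28, 2164 to Aug 27, 2167 is 1155 days.
1155 mod 7 = 0, so they are the same weekday.
(Jun 28, 2164 is a Thursday; Aug 27, 2167 is a Thursday.)

Yes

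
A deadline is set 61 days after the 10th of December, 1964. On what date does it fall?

Dec has 31 days: +22 → Jan 1, 1965 (39 left).
Jan has 31 days: +31 → Feb 1, 1965 (8 left).
+8 → Feb 9, 1965.

February 9, 1965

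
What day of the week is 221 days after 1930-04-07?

Apr 7, 1930 is a Monday.
221 mod 7 = 4, so 221 days after a Monday is Monday + 4 = Friday.

Friday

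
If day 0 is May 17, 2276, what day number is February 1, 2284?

2816

May 17, 2276 → May 17, 2277: 365 days.
May 17, 2277 → May 17, 2278: 365 days.
May 17, 2278 → May 17, 2279: 365 days.
May 17, 2279 → May 17, 2280: 366 days (Feb 29, 2280 is in that span).
May 17, 2280 → May 17, 2281: 365 days.
May 17, 2281 → May 17, 2282: 365 days.
May 17, 2282 → May 17, 2283: 365 days.
May 17, 2283 → Jun 17, 2283: 31 days (May has 31).
Jun 17, 2283 → Jul 17, 2283: 30 days (June has 30).
Jul 17, 2283 → Aug 17, 2283: 31 days (July has 31).
Aug 17, 2283 → Sep 17, 2283: 31 days (August has 31).
Sep 17, 2283 → Oct 17, 2283: 30 days (September has 30).
Oct 17, 2283 → Nov 17, 2283: 31 days (October has 31).
Nov 17, 2283 → Dec 17, 2283: 30 days (November has 30).
Dec 17, 2283 → Jan 17, 2284: 31 days (December has 31).
Jan 17, 2284 → Feb 1, 2284: 15 days.
Total: 2816 days.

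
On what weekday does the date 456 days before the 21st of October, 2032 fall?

Wednesday

Oct 21, 2032 is a Thursday.
456 mod 7 = 1, so 456 days before a Thursday is Thursday − 1 = Wednesday.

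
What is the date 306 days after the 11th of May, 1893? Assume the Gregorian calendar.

May has 31 days: +21 → Jun 1, 1893 (285 left).
Jun has 30 days: +30 → Jul 1, 1893 (255 left).
Jul has 31 days: +31 → Aug 1, 1893 (224 left).
Aug has 31 days: +31 → Sep 1, 1893 (193 left).
Sep has 30 days: +30 → Oct 1, 1893 (163 left).
Oct has 31 days: +31 → Nov 1, 1893 (132 left).
Nov has 30 days: +30 → Dec 1, 1893 (102 left).
Dec has 31 days: +31 → Jan 1, 1894 (71 left).
Jan has 31 days: +31 → Feb 1, 1894 (40 left).
Feb has 28 days: +28 → Mar 1, 1894 (12 left).
+12 → Mar 13, 1894.

March 13, 1894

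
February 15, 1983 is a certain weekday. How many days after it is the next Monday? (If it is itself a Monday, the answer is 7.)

6

Feb 15, 1983 is a Tuesday.
From Tuesday to the next Monday is 6 days.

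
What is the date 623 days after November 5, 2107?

+366 (one year; includes Feb 29, 2108) → Nov 5, 2108 (257 left).
Nov has 30 days: +26 → Dec 1, 2108 (231 left).
Dec has 31 days: +31 → Jan 1, 2109 (200 left).
Jan has 31 days: +31 → Feb 1, 2109 (169 left).
Feb has 28 days: +28 → Mar 1, 2109 (141 left).
Mar has 31 days: +31 → Apr 1, 2109 (110 left).
Apr has 30 days: +30 → May 1, 2109 (80 left).
May has 31 days: +31 → Jun 1, 2109 (49 left).
Jun has 30 days: +30 → Jul 1, 2109 (19 left).
+19 → Jul 20, 2109.

July 20, 2109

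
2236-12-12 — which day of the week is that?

Monday

Doomsday rule: the anchor day for the 2200s is Friday. For year 36: 36÷12 = 3 r 0, and 0÷4 = 0, so 3+0+0 = 3.
Friday + 3 ≡ Monday — that's 2236's doomsday.
In December the doomsday date is Dec 12.
Dec 12 is the doomsday itself: Monday.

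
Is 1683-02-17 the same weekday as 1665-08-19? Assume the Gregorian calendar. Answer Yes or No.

Yes

From Aug 19, 1665 to Feb 17, 1683 is 6391 days.
6391 mod 7 = 0, so they are the same weekday.
(Aug 19, 1665 is a Wednesday; Feb 17, 1683 is a Wednesday.)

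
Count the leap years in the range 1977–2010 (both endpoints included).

Multiples of 4 in [1977,2010]: 8.
Of those, multiples of 100: 1 (not leap unless ÷400).
Multiples of 400: 1.
Leap years = 8 − 1 + 1 = 8.

8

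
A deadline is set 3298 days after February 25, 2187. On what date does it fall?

+365 (one year) → Feb 25, 2188 (2933 left).
+366 (one year; includes Feb 29, 2188) → Feb 25, 2189 (2567 left).
+365 (one year) → Feb 25, 2190 (2202 left).
+365 (one year) → Feb 25, 2191 (1837 left).
+365 (one year) → Feb 25, 2192 (1472 left).
+366 (one year; includes Feb 29, 2192) → Feb 25, 2193 (1106 left).
+365 (one year) → Feb 25, 2194 (741 left).
+365 (one year) → Feb 25, 2195 (376 left).
Feb has 28 days: +4 → Mar 1, 2195 (372 left).
Mar has 31 days: +31 → Apr 1, 2195 (341 left).
Apr has 30 days: +30 → May 1, 2195 (311 left).
May has 31 days: +31 → Jun 1, 2195 (280 left).
Jun has 30 days: +30 → Jul 1, 2195 (250 left).
Jul has 31 days: +31 → Aug 1, 2195 (219 left).
Aug has 31 days: +31 → Sep 1, 2195 (188 left).
Sep has 30 days: +30 → Oct 1, 2195 (158 left).
Oct has 31 days: +31 → Nov 1, 2195 (127 left).
Nov has 30 days: +30 → Dec 1, 2195 (97 left).
Dec has 31 days: +31 → Jan 1, 2196 (66 left).
Jan has 31 days: +31 → Feb 1, 2196 (35 left).
Feb has 29 days: +29 → Mar 1, 2196 (6 left).
+6 → Mar 7, 2196.

March 7, 2196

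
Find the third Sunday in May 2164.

May 20, 2164

May 1, 2164 is a Tuesday.
The first Sunday is therefore May 6 (5 days later).
The third Sunday is 6 + 2×7 = May 20.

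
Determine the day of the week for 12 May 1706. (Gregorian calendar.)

Wednesday

Doomsday rule: the anchor day for the 1700s is Sunday. For year 06: 6÷12 = 0 r 6, and 6÷4 = 1, so 0+6+1 = 7.
Sunday + 7 ≡ Sunday — that's 1706's doomsday.
In May the doomsday date is May 9.
May 12 is 3 days after May 9; 3 mod 7 = 3, so Sunday + 3 = Wednesday.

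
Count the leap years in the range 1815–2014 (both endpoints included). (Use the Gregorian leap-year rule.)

Multiples of 4 in [1815,2014]: 50.
Of those, multiples of 100: 2 (not leap unless ÷400).
Multiples of 400: 1.
Leap years = 50 − 2 + 1 = 49.

49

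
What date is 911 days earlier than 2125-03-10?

−365 (one year) → Mar 10, 2124 (546 left).
−366 (one year; includes Feb 29, 2124) → Mar 10, 2123 (180 left).
−10 → Feb 28, 2123 (end of Feb, 28 days; 170 left).
−28 → Jan 31, 2123 (end of Jan, 31 days; 142 left).
−31 → Dec 31, 2122 (end of Dec, 31 days; 111 left).
−31 → Nov 30, 2122 (end of Nov, 30 days; 80 left).
−30 → Oct 31, 2122 (end of Oct, 31 days; 50 left).
−31 → Sep 30, 2122 (end of Sep, 30 days; 19 left).
−19 → Sep 11, 2122.

September 11, 2122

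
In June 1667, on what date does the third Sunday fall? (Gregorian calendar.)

June 1, 1667 is a Wednesday.
The first Sunday is therefore June 5 (4 days later).
The third Sunday is 5 + 2×7 = June 19.

June 19, 1667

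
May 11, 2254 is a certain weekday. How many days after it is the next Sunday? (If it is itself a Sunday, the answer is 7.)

3

May 11, 2254 is a Thursday.
From Thursday to the next Sunday is 3 days.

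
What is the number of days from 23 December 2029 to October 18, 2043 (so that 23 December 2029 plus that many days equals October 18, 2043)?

Dec 23, 2029 → Dec 23, 2030: 365 days.
Dec 23, 2030 → Dec 23, 2031: 365 days.
Dec 23, 2031 → Dec 23, 2032: 366 days (Feb 29, 2032 is in that span).
Dec 23, 2032 → Dec 23, 2033: 365 days.
Dec 23, 2033 → Dec 23, 2034: 365 days.
Dec 23, 2034 → Dec 23, 2035: 365 days.
Dec 23, 2035 → Dec 23, 2036: 366 days (Feb 29, 2036 is in that span).
Dec 23, 2036 → Dec 23, 2037: 365 days.
Dec 23, 2037 → Dec 23, 2038: 365 days.
Dec 23, 2038 → Dec 23, 2039: 365 days.
Dec 23, 2039 → Dec 23, 2040: 366 days (Feb 29, 2040 is in that span).
Dec 23, 2040 → Dec 23, 2041: 365 days.
Dec 23, 2041 → Dec 23, 2042: 365 days.
Dec 23, 2042 → Jan 23, 2043: 31 days (December has 31).
Jan 23, 2043 → Feb 23, 2043: 31 days (January has 31).
Feb 23, 2043 → Mar 23, 2043: 28 days (February has 28).
Mar 23, 2043 → Apr 23, 2043: 31 days (March has 31).
Apr 23, 2043 → May 23, 2043: 30 days (April has 30).
May 23, 2043 → Jun 23, 2043: 31 days (May has 31).
Jun 23, 2043 → Jul 23, 2043: 30 days (June has 30).
Jul 23, 2043 → Aug 23, 2043: 31 days (July has 31).
Aug 23, 2043 → Sep 23, 2043: 31 days (August has 31).
Sep 23, 2043 → Oct 18, 2043: 25 days.
Total: 5047 days.

5047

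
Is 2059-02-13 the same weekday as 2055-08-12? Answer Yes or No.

From Aug 12, 2055 to Feb 13, 2059 is 1281 days.
1281 mod 7 = 0, so they are the same weekday.
(Aug 12, 2055 is a Thursday; Feb 13, 2059 is a Thursday.)

Yes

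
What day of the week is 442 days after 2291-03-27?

Mar 27, 2291 is a Friday.
442 mod 7 = 1, so 442 days after a Friday is Friday + 1 = Saturday.

Saturday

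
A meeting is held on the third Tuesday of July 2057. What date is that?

July 1, 2057 is a Sunday.
The first Tuesday is therefore July 3 (2 days later).
The third Tuesday is 3 + 2×7 = July 17.

July 17, 2057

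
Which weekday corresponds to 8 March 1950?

Doomsday rule: the anchor day for the 1900s is Wednesday. For year 50: 50÷12 = 4 r 2, and 2÷4 = 0, so 4+2+0 = 6.
Wednesday + 6 ≡ Tuesday — that's 1950's doomsday.
In March the doomsday date is Mar 14.
Mar 8 is 6 days before Mar 14; 6 mod 7 = 6, so Tuesday − 6 = Wednesday.

Wednesday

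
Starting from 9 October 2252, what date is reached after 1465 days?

+365 (one year) → Oct 9, 2253 (1100 left).
+365 (one year) → Oct 9, 2254 (735 left).
+365 (one year) → Oct 9, 2255 (370 left).
Oct has 31 days: +23 → Nov 1, 2255 (347 left).
Nov has 30 days: +30 → Dec 1, 2255 (317 left).
Dec has 31 days: +31 → Jan 1, 2256 (286 left).
Jan has 31 days: +31 → Feb 1, 2256 (255 left).
Feb has 29 days: +29 → Mar 1, 2256 (226 left).
Mar has 31 days: +31 → Apr 1, 2256 (195 left).
Apr has 30 days: +30 → May 1, 2256 (165 left).
May has 31 days: +31 → Jun 1, 2256 (134 left).
Jun has 30 days: +30 → Jul 1, 2256 (104 left).
Jul has 31 days: +31 → Aug 1, 2256 (73 left).
Aug has 31 days: +31 → Sep 1, 2256 (42 left).
Sep has 30 days: +30 → Oct 1, 2256 (12 left).
+12 → Oct 13, 2256.

October 13, 2256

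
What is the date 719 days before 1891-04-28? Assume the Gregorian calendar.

May 9, 1889

−365 (one year) → Apr 28, 1890 (354 left).
−28 → Mar 31, 1890 (end of Mar, 31 days; 326 left).
−31 → Feb 28, 1890 (end of Feb, 28 days; 295 left).
−28 → Jan 31, 1890 (end of Jan, 31 days; 267 left).
−31 → Dec 31, 1889 (end of Dec, 31 days; 236 left).
−31 → Nov 30, 1889 (end of Nov, 30 days; 205 left).
−30 → Oct 31, 1889 (end of Oct, 31 days; 175 left).
−31 → Sep 30, 1889 (end of Sep, 30 days; 144 left).
−30 → Aug 31, 1889 (end of Aug, 31 days; 114 left).
−31 → Jul 31, 1889 (end of Jul, 31 days; 83 left).
−31 → Jun 30, 1889 (end of Jun, 30 days; 52 left).
−30 → May 31, 1889 (end of May, 31 days; 22 left).
−22 → May 9, 1889.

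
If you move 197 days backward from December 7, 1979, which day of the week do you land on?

Thursday

First find the weekday of Dec 7, 1979. Doomsday rule: the anchor day for the 1900s is Wednesday. For year 79: 79÷12 = 6 r 7, and 7÷4 = 1, so 6+7+1 = 14.
Wednesday + 14 ≡ Wednesday — that's 1979's doomsday.
In December the doomsday date is Dec 12.
Dec 7 is 5 days before Dec 12; 5 mod 7 = 5, so Wednesday − 5 = Friday.
197 mod 7 = 1, so 197 days before a Friday is Friday − 1 = Thursday.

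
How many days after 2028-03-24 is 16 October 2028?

Mar 24, 2028 → Apr 24, 2028: 31 days (March has 31).
Apr 24, 2028 → May 24, 2028: 30 days (April has 30).
May 24, 2028 → Jun 24, 2028: 31 days (May has 31).
Jun 24, 2028 → Jul 24, 2028: 30 days (June has 30).
Jul 24, 2028 → Aug 24, 2028: 31 days (July has 31).
Aug 24, 2028 → Sep 24, 2028: 31 days (August has 31).
Sep 24, 2028 → Oct 16, 2028: 22 days.
Total: 206 days.

206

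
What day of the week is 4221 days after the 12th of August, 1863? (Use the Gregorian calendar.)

Aug 12, 1863 is a Wednesday.
4221 mod 7 = 0, so 4221 days after a Wednesday is Wednesday + 0 = Wednesday.

Wednesday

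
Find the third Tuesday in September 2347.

September 1, 2347 is a Monday.
The first Tuesday is therefore September 2 (1 days later).
The third Tuesday is 2 + 2×7 = September 16.

September 16, 2347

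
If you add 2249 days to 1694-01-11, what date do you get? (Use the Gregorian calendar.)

March 10, 1700

+365 (one year) → Jan 11, 1695 (1884 left).
+365 (one year) → Jan 11, 1696 (1519 left).
+366 (one year; includes Feb 29, 1696) → Jan 11, 1697 (1153 left).
+365 (one year) → Jan 11, 1698 (788 left).
+365 (one year) → Jan 11, 1699 (423 left).
+365 (one year) → Jan 11, 1700 (58 left).
Jan has 31 days: +21 → Feb 1, 1700 (37 left).
Feb has 28 days: +28 → Mar 1, 1700 (9 left).
+9 → Mar 10, 1700.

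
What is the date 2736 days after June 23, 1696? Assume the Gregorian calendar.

+365 (one year) → Jun 23, 1697 (2371 left).
+365 (one year) → Jun 23, 1698 (2006 left).
+365 (one year) → Jun 23, 1699 (1641 left).
+365 (one year) → Jun 23, 1700 (1276 left).
+365 (one year) → Jun 23, 1701 (911 left).
+365 (one year) → Jun 23, 1702 (546 left).
+365 (one year) → Jun 23, 1703 (181 left).
Jun has 30 days: +8 → Jul 1, 1703 (173 left).
Jul has 31 days: +31 → Aug 1, 1703 (142 left).
Aug has 31 days: +31 → Sep 1, 1703 (111 left).
Sep has 30 days: +30 → Oct 1, 1703 (81 left).
Oct has 31 days: +31 → Nov 1, 1703 (50 left).
Nov has 30 days: +30 → Dec 1, 1703 (20 left).
+20 → Dec 21, 1703.

December 21, 1703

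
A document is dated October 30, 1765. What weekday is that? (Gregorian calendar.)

Doomsday rule: the anchor day for the 1700s is Sunday. For year 65: 65÷12 = 5 r 5, and 5÷4 = 1, so 5+5+1 = 11.
Sunday + 11 ≡ Thursday — that's 1765's doomsday.
In October the doomsday date is Oct 10.
Oct 30 is 20 days after Oct 10; 20 mod 7 = 6, so Thursday + 6 = Wednesday.

Wednesday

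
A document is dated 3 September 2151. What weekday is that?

Friday

Doomsday rule: the anchor day for the 2100s is Sunday. For year 51: 51÷12 = 4 r 3, and 3÷4 = 0, so 4+3+0 = 7.
Sunday + 7 ≡ Sunday — that's 2151's doomsday.
In September the doomsday date is Sep 5.
Sep 3 is 2 days before Sep 5; 2 mod 7 = 2, so Sunday − 2 = Friday.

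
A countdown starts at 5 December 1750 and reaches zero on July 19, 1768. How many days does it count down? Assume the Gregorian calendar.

6436

Dec 5, 1750 → Dec 5, 1751: 365 days.
Dec 5, 1751 → Dec 5, 1752: 366 days (Feb 29, 1752 is in that span).
Dec 5, 1752 → Dec 5, 1753: 365 days.
Dec 5, 1753 → Dec 5, 1754: 365 days.
Dec 5, 1754 → Dec 5, 1755: 365 days.
Dec 5, 1755 → Dec 5, 1756: 366 days (Feb 29, 1756 is in that span).
Dec 5, 1756 → Dec 5, 1757: 365 days.
Dec 5, 1757 → Dec 5, 1758: 365 days.
Dec 5, 1758 → Dec 5, 1759: 365 days.
Dec 5, 1759 → Dec 5, 1760: 366 days (Feb 29, 1760 is in that span).
Dec 5, 1760 → Dec 5, 1761: 365 days.
Dec 5, 1761 → Dec 5, 1762: 365 days.
Dec 5, 1762 → Dec 5, 1763: 365 days.
Dec 5, 1763 → Dec 5, 1764: 366 days (Feb 29, 1764 is in that span).
Dec 5, 1764 → Dec 5, 1765: 365 days.
Dec 5, 1765 → Dec 5, 1766: 365 days.
Dec 5, 1766 → Dec 5, 1767: 365 days.
Dec 5, 1767 → Jan 5, 1768: 31 days (December has 31).
Jan 5, 1768 → Feb 5, 1768: 31 days (January has 31).
Feb 5, 1768 → Mar 5, 1768: 29 days (February has 29).
Mar 5, 1768 → Apr 5, 1768: 31 days (March has 31).
Apr 5, 1768 → May 5, 1768: 30 days (April has 30).
May 5, 1768 → Jun 5, 1768: 31 days (May has 31).
Jun 5, 1768 → Jul 5, 1768: 30 days (June has 30).
Jul 5, 1768 → Jul 19, 1768: 14 days.
Total: 6436 days.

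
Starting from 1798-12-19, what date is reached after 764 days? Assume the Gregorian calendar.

January 22, 1801

+365 (one year) → Dec 19, 1799 (399 left).
Dec has 31 days: +13 → Jan 1, 1800 (386 left).
Jan has 31 days: +31 → Feb 1, 1800 (355 left).
Feb has 28 days: +28 → Mar 1, 1800 (327 left).
Mar has 31 days: +31 → Apr 1, 1800 (296 left).
Apr has 30 days: +30 → May 1, 1800 (266 left).
May has 31 days: +31 → Jun 1, 1800 (235 left).
Jun has 30 days: +30 → Jul 1, 1800 (205 left).
Jul has 31 days: +31 → Aug 1, 1800 (174 left).
Aug has 31 days: +31 → Sep 1, 1800 (143 left).
Sep has 30 days: +30 → Oct 1, 1800 (113 left).
Oct has 31 days: +31 → Nov 1, 1800 (82 left).
Nov has 30 days: +30 → Dec 1, 1800 (52 left).
Dec has 31 days: +31 → Jan 1, 1801 (21 left).
+21 → Jan 22, 1801.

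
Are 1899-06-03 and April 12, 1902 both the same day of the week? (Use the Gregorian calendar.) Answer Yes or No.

Yes

From Jun 3, 1899 to Apr 12, 1902 is 1043 days.
1043 mod 7 = 0, so they are the same weekday.
(Jun 3, 1899 is a Saturday; Apr 12, 1902 is a Saturday.)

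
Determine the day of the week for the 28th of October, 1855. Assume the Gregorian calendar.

Sunday

Doomsday rule: the anchor day for the 1800s is Friday. For year 55: 55÷12 = 4 r 7, and 7÷4 = 1, so 4+7+1 = 12.
Friday + 12 ≡ Wednesday — that's 1855's doomsday.
In October the doomsday date is Oct 10.
Oct 28 is 18 days after Oct 10; 18 mod 7 = 4, so Wednesday + 4 = Sunday.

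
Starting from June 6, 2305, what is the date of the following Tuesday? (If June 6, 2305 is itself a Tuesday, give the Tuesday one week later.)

Jun 6, 2305 is a Tuesday.
From Tuesday to the next Tuesday is 7 days.
Jun 6, 2305 + 7 = Jun 13, 2305.

June 13, 2305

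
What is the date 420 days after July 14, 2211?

September 6, 2212

+366 (one year; includes Feb 29, 2212) → Jul 14, 2212 (54 left).
Jul has 31 days: +18 → Aug 1, 2212 (36 left).
Aug has 31 days: +31 → Sep 1, 2212 (5 left).
+5 → Sep 6, 2212.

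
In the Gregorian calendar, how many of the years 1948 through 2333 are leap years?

Multiples of 4 in [1948,2333]: 97.
Of those, multiples of 100: 4 (not leap unless ÷400).
Multiples of 400: 1.
Leap years = 97 − 4 + 1 = 94.

94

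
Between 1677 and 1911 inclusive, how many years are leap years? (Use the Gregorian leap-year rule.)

55

Multiples of 4 in [1677,1911]: 58.
Of those, multiples of 100: 3 (not leap unless ÷400).
Multiples of 400: 0.
Leap years = 58 − 3 + 0 = 55.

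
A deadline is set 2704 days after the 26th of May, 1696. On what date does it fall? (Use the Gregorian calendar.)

+365 (one year) → May 26, 1697 (2339 left).
+365 (one year) → May 26, 1698 (1974 left).
+365 (one year) → May 26, 1699 (1609 left).
+365 (one year) → May 26, 1700 (1244 left).
+365 (one year) → May 26, 1701 (879 left).
+365 (one year) → May 26, 1702 (514 left).
+365 (one year) → May 26, 1703 (149 left).
May has 31 days: +6 → Jun 1, 1703 (143 left).
Jun has 30 days: +30 → Jul 1, 1703 (113 left).
Jul has 31 days: +31 → Aug 1, 1703 (82 left).
Aug has 31 days: +31 → Sep 1, 1703 (51 left).
Sep has 30 days: +30 → Oct 1, 1703 (21 left).
+21 → Oct 22, 1703.

October 22, 1703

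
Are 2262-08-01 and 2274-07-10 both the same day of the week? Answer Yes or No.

Yes

From Aug 1, 2262 to Jul 10, 2274 is 4361 days.
4361 mod 7 = 0, so they are the same weekday.
(Aug 1, 2262 is a Friday; Jul 10, 2274 is a Friday.)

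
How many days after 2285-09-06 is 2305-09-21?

Sep 6, 2285 → Sep 6, 2286: 365 days.
Sep 6, 2286 → Sep 6, 2287: 365 days.
Sep 6, 2287 → Sep 6, 2288: 366 days (Feb 29, 2288 is in that span).
Sep 6, 2288 → Sep 6, 2289: 365 days.
Sep 6, 2289 → Sep 6, 2290: 365 days.
Sep 6, 2290 → Sep 6, 2291: 365 days.
Sep 6, 2291 → Sep 6, 2292: 366 days (Feb 29, 2292 is in that span).
Sep 6, 2292 → Sep 6, 2293: 365 days.
Sep 6, 2293 → Sep 6, 2294: 365 days.
Sep 6, 2294 → Sep 6, 2295: 365 days.
Sep 6, 2295 → Sep 6, 2296: 366 days (Feb 29, 2296 is in that span).
Sep 6, 2296 → Sep 6, 2297: 365 days.
Sep 6, 2297 → Sep 6, 2298: 365 days.
Sep 6, 2298 → Sep 6, 2299: 365 days.
Sep 6, 2299 → Sep 6, 2300: 365 days.
Sep 6, 2300 → Sep 6, 2301: 365 days.
Sep 6, 2301 → Sep 6, 2302: 365 days.
Sep 6, 2302 → Sep 6, 2303: 365 days.
Sep 6, 2303 → Sep 6, 2304: 366 days (Feb 29, 2304 is in that span).
Sep 6, 2304 → Oct 6, 2304: 30 days (September has 30).
Oct 6, 2304 → Nov 6, 2304: 31 days (October has 31).
Nov 6, 2304 → Dec 6, 2304: 30 days (November has 30).
Dec 6, 2304 → Jan 6, 2305: 31 days (December has 31).
Jan 6, 2305 → Feb 6, 2305: 31 days (January has 31).
Feb 6, 2305 → Mar 6, 2305: 28 days (February has 28).
Mar 6, 2305 → Apr 6, 2305: 31 days (March has 31).
Apr 6, 2305 → May 6, 2305: 30 days (April has 30).
May 6, 2305 → Jun 6, 2305: 31 days (May has 31).
Jun 6, 2305 → Jul 6, 2305: 30 days (June has 30).
Jul 6, 2305 → Aug 6, 2305: 31 days (July has 31).
Aug 6, 2305 → Sep 6, 2305: 31 days (August has 31).
Sep 6, 2305 → Sep 21, 2305: 15 days.
Total: 7319 days.

7319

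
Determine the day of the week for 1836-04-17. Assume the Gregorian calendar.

Doomsday rule: the anchor day for the 1800s is Friday. For year 36: 36÷12 = 3 r 0, and 0÷4 = 0, so 3+0+0 = 3.
Friday + 3 ≡ Monday — that's 1836's doomsday.
In April the doomsday date is Apr 4.
Apr 17 is 13 days after Apr 4; 13 mod 7 = 6, so Monday + 6 = Sunday.

Sunday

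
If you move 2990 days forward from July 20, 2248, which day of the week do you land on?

Friday

First find the weekday of Jul 20, 2248. Doomsday rule: the anchor day for the 2200s is Friday. For year 48: 48÷12 = 4 r 0, and 0÷4 = 0, so 4+0+0 = 4.
Friday + 4 ≡ Tuesday — that's 2248's doomsday.
In July the doomsday date is Jul 11.
Jul 20 is 9 days after Jul 11; 9 mod 7 = 2, so Tuesday + 2 = Thursday.
2990 mod 7 = 1, so 2990 days after a Thursday is Thursday + 1 = Friday.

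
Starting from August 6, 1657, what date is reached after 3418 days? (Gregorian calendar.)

December 15, 1666

+365 (one year) → Aug 6, 1658 (3053 left).
+365 (one year) → Aug 6, 1659 (2688 left).
+366 (one year; includes Feb 29, 1660) → Aug 6, 1660 (2322 left).
+365 (one year) → Aug 6, 1661 (1957 left).
+365 (one year) → Aug 6, 1662 (1592 left).
+365 (one year) → Aug 6, 1663 (1227 left).
+366 (one year; includes Feb 29, 1664) → Aug 6, 1664 (861 left).
+365 (one year) → Aug 6, 1665 (496 left).
+365 (one year) → Aug 6, 1666 (131 left).
Aug has 31 days: +26 → Sep 1, 1666 (105 left).
Sep has 30 days: +30 → Oct 1, 1666 (75 left).
Oct has 31 days: +31 → Nov 1, 1666 (44 left).
Nov has 30 days: +30 → Dec 1, 1666 (14 left).
+14 → Dec 15, 1666.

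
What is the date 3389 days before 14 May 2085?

February 2, 2076

−365 (one year) → May 14, 2084 (3024 left).
−366 (one year; includes Feb 29, 2084) → May 14, 2083 (2658 left).
−365 (one year) → May 14, 2082 (2293 left).
−365 (one year) → May 14, 2081 (1928 left).
−365 (one year) → May 14, 2080 (1563 left).
−366 (one year; includes Feb 29, 2080) → May 14, 2079 (1197 left).
−365 (one year) → May 14, 2078 (832 left).
−365 (one year) → May 14, 2077 (467 left).
−365 (one year) → May 14, 2076 (102 left).
−14 → Apr 30, 2076 (end of Apr, 30 days; 88 left).
−30 → Mar 31, 2076 (end of Mar, 31 days; 58 left).
−31 → Feb 29, 2076 (end of Feb, 29 days; 27 left).
−27 → Feb 2, 2076.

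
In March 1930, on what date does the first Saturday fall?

March 1, 1930 is a Saturday.
The first Saturday is therefore March 1 (same day).

March 1, 1930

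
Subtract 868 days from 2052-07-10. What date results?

−366 (one year; includes Feb 29, 2052) → Jul 10, 2051 (502 left).
−365 (one year) → Jul 10, 2050 (137 left).
−10 → Jun 30, 2050 (end of Jun, 30 days; 127 left).
−30 → May 31, 2050 (end of May, 31 days; 97 left).
−31 → Apr 30, 2050 (end of Apr, 30 days; 66 left).
−30 → Mar 31, 2050 (end of Mar, 31 days; 36 left).
−31 → Feb 28, 2050 (end of Feb, 28 days; 5 left).
−5 → Feb 23, 2050.

February 23, 2050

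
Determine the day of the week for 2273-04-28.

Doomsday rule: the anchor day for the 2200s is Friday. For year 73: 73÷12 = 6 r 1, and 1÷4 = 0, so 6+1+0 = 7.
Friday + 7 ≡ Friday — that's 2273's doomsday.
In April the doomsday date is Apr 4.
Apr 28 is 24 days after Apr 4; 24 mod 7 = 3, so Friday + 3 = Monday.

Monday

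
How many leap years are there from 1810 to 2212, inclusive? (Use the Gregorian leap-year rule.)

Multiples of 4 in [1810,2212]: 101.
Of those, multiples of 100: 4 (not leap unless ÷400).
Multiples of 400: 1.
Leap years = 101 − 4 + 1 = 98.

98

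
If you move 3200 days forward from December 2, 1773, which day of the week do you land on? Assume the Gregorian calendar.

Friday

First find the weekday of Dec 2, 1773. Doomsday rule: the anchor day for the 1700s is Sunday. For year 73: 73÷12 = 6 r 1, and 1÷4 = 0, so 6+1+0 = 7.
Sunday + 7 ≡ Sunday — that's 1773's doomsday.
In December the doomsday date is Dec 12.
Dec 2 is 10 days before Dec 12; 10 mod 7 = 3, so Sunday − 3 = Thursday.
3200 mod 7 = 1, so 3200 days after a Thursday is Thursday + 1 = Friday.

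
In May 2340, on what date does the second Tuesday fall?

May 14, 2340

May 1, 2340 is a Wednesday.
The first Tuesday is therefore May 7 (6 days later).
The second Tuesday is 7 + 1×7 = May 14.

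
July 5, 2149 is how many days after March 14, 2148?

Mar 14, 2148 → Mar 14, 2149: 365 days.
Mar 14, 2149 → Apr 14, 2149: 31 days (March has 31).
Apr 14, 2149 → May 14, 2149: 30 days (April has 30).
May 14, 2149 → Jun 14, 2149: 31 days (May has 31).
Jun 14, 2149 → Jul 5, 2149: 21 days.
Total: 478 days.

478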